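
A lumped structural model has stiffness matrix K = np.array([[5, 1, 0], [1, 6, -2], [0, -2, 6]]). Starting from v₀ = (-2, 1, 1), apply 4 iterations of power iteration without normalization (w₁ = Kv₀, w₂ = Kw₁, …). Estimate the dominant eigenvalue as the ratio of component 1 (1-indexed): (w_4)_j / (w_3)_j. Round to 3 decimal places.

w1 = Kv₀ = (-9, 2, 4)
w2 = Kw1 = (-43, -5, 20)
w3 = Kw2 = (-220, -113, 130)
w4 = Kw3 = (-1213, -1158, 1006)
Ratio at component: -1213 / -220 = 5.514

5.514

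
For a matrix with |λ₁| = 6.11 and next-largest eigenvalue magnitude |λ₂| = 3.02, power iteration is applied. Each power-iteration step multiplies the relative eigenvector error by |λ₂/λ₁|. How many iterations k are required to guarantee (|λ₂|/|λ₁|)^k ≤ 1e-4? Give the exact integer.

|λ₂/λ₁| = 3.02/6.11 = 0.49427
Need k ≥ ln(1e-4) / ln(0.49427) = -9.2103 / -0.7047 ≈ 13.070
Smallest integer k satisfying the bound: 14

14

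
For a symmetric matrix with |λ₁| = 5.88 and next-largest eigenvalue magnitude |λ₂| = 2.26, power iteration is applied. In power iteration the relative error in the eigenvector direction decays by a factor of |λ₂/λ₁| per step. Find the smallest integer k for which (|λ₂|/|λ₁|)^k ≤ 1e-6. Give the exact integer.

|λ₂/λ₁| = 2.26/5.88 = 0.38435
Need k ≥ ln(1e-6) / ln(0.38435) = -13.8155 / -0.9562 ≈ 14.448
Smallest integer k satisfying the bound: 15

15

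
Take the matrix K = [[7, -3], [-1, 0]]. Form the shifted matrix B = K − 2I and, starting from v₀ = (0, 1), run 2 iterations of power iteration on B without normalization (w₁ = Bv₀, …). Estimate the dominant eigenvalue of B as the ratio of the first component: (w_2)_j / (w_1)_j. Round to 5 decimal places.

B = K − 2I has rows (5, -3); (-1, -2)
w1 = Bv₀ = (-3, -2)
w2 = Bw1 = (-9, 7)
Ratio: -9/-3 = 3.00000

μ ≈ 3.00000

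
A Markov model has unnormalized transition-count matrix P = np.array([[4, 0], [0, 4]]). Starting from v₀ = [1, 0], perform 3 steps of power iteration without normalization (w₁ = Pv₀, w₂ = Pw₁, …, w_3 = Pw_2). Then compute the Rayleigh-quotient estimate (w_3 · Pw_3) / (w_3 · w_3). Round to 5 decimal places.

λ ≈ 4.00000

w1 = Pv₀ = (4·1 + 0·0; 0·1 + 4·0) = (4, 0)
w2 = Pw1 = (4·4 + 0·0; 0·4 + 4·0) = (16, 0)
w3 = Pw2 = (64, 0)
Pw3 = (256, 0)
w3·Pw3 = 64·256 + 0·0 = 16384; w3·w3 = 64·64 + 0·0 = 4096
λ ≈ 16384/4096 = 4.00000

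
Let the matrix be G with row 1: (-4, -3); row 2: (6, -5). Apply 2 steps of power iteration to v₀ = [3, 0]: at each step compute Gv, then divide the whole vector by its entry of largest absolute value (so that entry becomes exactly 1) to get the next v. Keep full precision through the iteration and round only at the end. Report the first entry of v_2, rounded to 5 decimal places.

Gv0 = (-12.000000, 18.000000); divide by 18.000000 → v1 = (-0.666667, 1.000000)
Gv1 = (-0.333333, -9.000000); divide by -9.000000 → v2 = (0.037037, 1.000000)
Requested entry of v2: -6/-162 = 0.03704

0.03704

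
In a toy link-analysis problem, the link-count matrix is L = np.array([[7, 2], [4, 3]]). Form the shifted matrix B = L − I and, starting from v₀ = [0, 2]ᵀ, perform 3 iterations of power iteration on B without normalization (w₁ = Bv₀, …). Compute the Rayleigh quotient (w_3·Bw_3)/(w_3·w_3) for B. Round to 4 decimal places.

B = L − I has rows (6, 2); (4, 2)
w1 = Bv₀ = (6·0 + 2·2; 4·0 + 2·2) = (4, 4)
w2 = Bw1 = (6·4 + 2·4; 4·4 + 2·4) = (32, 24)
w3 = Bw2 = (240, 176)
Bw3 = (1792, 1312)
w3·Bw3 = 660992; w3·w3 = 88576; μ ≈ 660992/88576 = 7.4624

7.4624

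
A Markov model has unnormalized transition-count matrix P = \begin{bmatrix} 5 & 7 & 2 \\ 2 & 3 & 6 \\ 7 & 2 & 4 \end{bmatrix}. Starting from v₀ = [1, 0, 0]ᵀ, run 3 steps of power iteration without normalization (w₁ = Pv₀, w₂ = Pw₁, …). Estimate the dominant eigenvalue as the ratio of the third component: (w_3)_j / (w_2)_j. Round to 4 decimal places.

11.2687

w1 = Pv₀ = (5, 2, 7)
w2 = Pw1 = (53, 58, 67)
w3 = Pw2 = (805, 682, 755)
Ratio at component: 755 / 67 = 11.2687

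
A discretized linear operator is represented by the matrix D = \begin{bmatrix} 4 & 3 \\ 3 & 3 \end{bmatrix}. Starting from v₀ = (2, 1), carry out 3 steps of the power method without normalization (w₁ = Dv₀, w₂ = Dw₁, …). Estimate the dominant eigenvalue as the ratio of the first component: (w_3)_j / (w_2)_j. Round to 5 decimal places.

w1 = Dv₀ = (11, 9)
w2 = Dw1 = (71, 60)
w3 = Dw2 = (464, 393)
Ratio at component: 464 / 71 = 6.53521

λ ≈ 6.53521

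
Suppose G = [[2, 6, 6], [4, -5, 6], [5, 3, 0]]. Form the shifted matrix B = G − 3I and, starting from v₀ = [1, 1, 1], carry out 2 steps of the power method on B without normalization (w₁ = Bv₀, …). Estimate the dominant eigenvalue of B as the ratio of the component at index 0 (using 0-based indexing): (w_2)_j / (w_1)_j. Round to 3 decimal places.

μ ≈ 2.818

B = G − 3I has rows (-1, 6, 6); (4, -8, 6); (5, 3, -3)
w1 = Bv₀ = (11, 2, 5)
w2 = Bw1 = (31, 58, 46)
Ratio: 31/11 = 2.818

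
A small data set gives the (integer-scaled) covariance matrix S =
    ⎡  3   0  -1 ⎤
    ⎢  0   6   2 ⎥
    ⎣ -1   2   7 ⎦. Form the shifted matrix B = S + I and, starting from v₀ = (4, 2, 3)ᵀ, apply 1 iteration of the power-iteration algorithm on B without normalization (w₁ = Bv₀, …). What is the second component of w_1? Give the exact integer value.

20

B = S + I has rows (4, 0, -1); (0, 7, 2); (-1, 2, 8)
w1 = Bv₀ = (13, 20, 24)
Requested component of w1: 20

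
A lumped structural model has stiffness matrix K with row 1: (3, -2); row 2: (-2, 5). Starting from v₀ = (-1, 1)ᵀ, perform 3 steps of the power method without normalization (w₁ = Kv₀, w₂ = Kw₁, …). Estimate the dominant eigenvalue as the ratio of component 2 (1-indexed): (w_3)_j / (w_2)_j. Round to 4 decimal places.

w1 = Kv₀ = (-5, 7)
w2 = Kw1 = (-29, 45)
w3 = Kw2 = (-177, 283)
Ratio at component: 283 / 45 = 6.2889

6.2889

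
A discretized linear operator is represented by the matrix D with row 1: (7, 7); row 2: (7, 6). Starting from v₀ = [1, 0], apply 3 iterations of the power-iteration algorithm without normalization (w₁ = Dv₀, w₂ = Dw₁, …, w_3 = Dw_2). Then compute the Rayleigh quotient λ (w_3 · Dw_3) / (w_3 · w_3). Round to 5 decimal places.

w1 = Dv₀ = (7, 7)
w2 = Dw1 = (98, 91)
w3 = Dw2 = (1323, 1232)
Dw3 = (17885, 16653)
w3·Dw3 = 1323·17885 + 1232·16653 = 44178351; w3·w3 = 1323·1323 + 1232·1232 = 3268153
λ ≈ 44178351/3268153 = 13.51783

13.51783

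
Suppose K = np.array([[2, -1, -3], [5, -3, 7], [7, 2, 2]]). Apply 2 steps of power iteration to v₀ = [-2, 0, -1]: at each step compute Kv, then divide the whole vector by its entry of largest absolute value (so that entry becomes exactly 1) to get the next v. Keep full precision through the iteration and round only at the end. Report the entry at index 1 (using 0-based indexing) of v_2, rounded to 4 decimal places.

Kv0 = (-1.00000, -17.00000, -16.00000); divide by -17.00000 → v1 = (0.05882, 1.00000, 0.94118)
Kv1 = (-3.70588, 3.88235, 4.29412); divide by 4.29412 → v2 = (-0.86301, 0.90411, 1.00000)
Requested entry of v2: -66/-73 = 0.9041

0.9041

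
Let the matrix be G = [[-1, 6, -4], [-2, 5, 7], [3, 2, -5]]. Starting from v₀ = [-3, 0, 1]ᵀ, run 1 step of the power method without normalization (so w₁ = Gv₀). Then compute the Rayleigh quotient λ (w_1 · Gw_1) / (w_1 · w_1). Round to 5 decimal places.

w1 = Gv₀ = (-1, 13, -14)
Gw1 = (135, -31, 93)
w1·Gw1 = (-1)·135 + 13·(-31) + (-14)·93 = -1840; w1·w1 = (-1)·(-1) + 13·13 + (-14)·(-14) = 366
λ ≈ -1840/366 = -5.02732

-5.02732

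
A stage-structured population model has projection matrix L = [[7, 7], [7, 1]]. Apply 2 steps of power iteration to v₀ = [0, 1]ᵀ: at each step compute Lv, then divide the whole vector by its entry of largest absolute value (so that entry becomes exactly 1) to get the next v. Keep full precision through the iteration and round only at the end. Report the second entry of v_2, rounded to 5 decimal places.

Lv0 = (7.000000, 1.000000); divide by 7.000000 → v1 = (1.000000, 0.142857)
Lv1 = (8.000000, 7.142857); divide by 8.000000 → v2 = (1.000000, 0.892857)
Requested entry of v2: 50/56 = 0.89286

0.89286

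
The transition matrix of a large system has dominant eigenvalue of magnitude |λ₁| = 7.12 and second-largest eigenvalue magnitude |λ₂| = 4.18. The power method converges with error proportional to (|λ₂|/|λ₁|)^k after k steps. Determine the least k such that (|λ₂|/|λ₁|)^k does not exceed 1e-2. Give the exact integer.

9

|λ₂/λ₁| = 4.18/7.12 = 0.58708
Need k ≥ ln(1e-2) / ln(0.58708) = -4.6052 / -0.5326 ≈ 8.647
Smallest integer k satisfying the bound: 9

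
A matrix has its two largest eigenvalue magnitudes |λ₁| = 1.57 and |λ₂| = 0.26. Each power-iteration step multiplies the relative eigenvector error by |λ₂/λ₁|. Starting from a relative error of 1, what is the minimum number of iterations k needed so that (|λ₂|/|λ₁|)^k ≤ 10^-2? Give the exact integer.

3

|λ₂/λ₁| = 0.26/1.57 = 0.16561
Need k ≥ ln(10^-2) / ln(0.16561) = -4.6052 / -1.7981 ≈ 2.561
Smallest integer k satisfying the bound: 3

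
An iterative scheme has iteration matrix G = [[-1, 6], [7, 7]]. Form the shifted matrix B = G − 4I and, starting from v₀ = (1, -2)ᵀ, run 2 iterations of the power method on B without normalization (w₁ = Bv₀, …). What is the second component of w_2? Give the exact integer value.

B = G − 4I has rows (-5, 6); (7, 3)
w1 = Bv₀ = ((-5)·1 + 6·(-2); 7·1 + 3·(-2)) = (-17, 1)
w2 = Bw1 = ((-5)·(-17) + 6·1; 7·(-17) + 3·1) = (91, -116)
Requested component of w2: -116

-116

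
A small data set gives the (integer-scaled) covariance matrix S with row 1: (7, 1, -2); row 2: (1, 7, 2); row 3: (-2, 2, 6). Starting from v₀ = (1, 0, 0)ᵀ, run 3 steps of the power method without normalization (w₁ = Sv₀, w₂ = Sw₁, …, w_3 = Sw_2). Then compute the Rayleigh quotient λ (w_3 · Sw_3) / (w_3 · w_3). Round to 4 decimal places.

8.3878

w1 = Sv₀ = (7·1 + 1·0 + (-2)·0; 1·1 + 7·0 + 2·0; (-2)·1 + 2·0 + 6·0) = (7, 1, -2)
w2 = Sw1 = (7·7 + 1·1 + (-2)·(-2); 1·7 + 7·1 + 2·(-2); (-2)·7 + 2·1 + 6·(-2)) = (54, 10, -24)
w3 = Sw2 = (436, 76, -232)
Sw3 = (3592, 504, -2112)
w3·Sw3 = 436·3592 + 76·504 + (-232)·(-2112) = 2094400; w3·w3 = 436·436 + 76·76 + (-232)·(-232) = 249696
λ ≈ 2094400/249696 = 8.3878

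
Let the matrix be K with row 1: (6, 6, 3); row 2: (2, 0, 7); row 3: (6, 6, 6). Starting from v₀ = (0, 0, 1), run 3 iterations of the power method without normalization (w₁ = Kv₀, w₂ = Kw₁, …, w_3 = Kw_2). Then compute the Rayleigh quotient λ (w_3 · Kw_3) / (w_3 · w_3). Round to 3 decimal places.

w1 = Kv₀ = (6·0 + 6·0 + 3·1; 2·0 + 0·0 + 7·1; 6·0 + 6·0 + 6·1) = (3, 7, 6)
w2 = Kw1 = (6·3 + 6·7 + 3·6; 2·3 + 0·7 + 7·6; 6·3 + 6·7 + 6·6) = (78, 48, 96)
w3 = Kw2 = (1044, 828, 1332)
Kw3 = (15228, 11412, 19224)
w3·Kw3 = 1044·15228 + 828·11412 + 1332·19224 = 50953536; w3·w3 = 1044·1044 + 828·828 + 1332·1332 = 3549744
λ ≈ 50953536/3549744 = 14.354

14.354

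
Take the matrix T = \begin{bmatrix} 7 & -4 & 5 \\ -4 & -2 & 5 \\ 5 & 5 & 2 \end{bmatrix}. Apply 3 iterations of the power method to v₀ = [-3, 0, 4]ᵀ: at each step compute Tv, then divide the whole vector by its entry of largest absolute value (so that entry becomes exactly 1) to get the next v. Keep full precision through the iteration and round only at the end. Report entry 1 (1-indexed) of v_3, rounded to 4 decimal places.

-0.0667

Tv0 = (-1.00000, 32.00000, -7.00000); divide by 32.00000 → v1 = (-0.03125, 1.00000, -0.21875)
Tv1 = (-5.31250, -2.96875, 4.40625); divide by -5.31250 → v2 = (1.00000, 0.55882, -0.82941)
Tv2 = (0.61765, -9.26471, 6.13529); divide by -9.26471 → v3 = (-0.06667, 1.00000, -0.66222)
Requested entry of v3: -105/1575 = -0.0667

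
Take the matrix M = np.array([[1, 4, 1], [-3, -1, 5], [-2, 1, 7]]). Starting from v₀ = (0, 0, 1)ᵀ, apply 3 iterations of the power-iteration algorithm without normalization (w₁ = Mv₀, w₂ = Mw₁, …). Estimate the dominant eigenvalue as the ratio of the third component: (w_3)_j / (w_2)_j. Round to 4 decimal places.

w1 = Mv₀ = (1, 5, 7)
w2 = Mw1 = (28, 27, 52)
w3 = Mw2 = (188, 149, 335)
Ratio at component: 335 / 52 = 6.4423

6.4423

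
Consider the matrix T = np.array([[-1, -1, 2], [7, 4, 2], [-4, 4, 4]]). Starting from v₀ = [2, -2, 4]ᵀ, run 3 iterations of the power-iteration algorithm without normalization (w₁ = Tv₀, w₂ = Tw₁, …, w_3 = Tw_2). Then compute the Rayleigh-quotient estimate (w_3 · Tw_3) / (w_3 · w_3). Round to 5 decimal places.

w1 = Tv₀ = ((-1)·2 + (-1)·(-2) + 2·4; 7·2 + 4·(-2) + 2·4; (-4)·2 + 4·(-2) + 4·4) = (8, 14, 0)
w2 = Tw1 = ((-1)·8 + (-1)·14 + 2·0; 7·8 + 4·14 + 2·0; (-4)·8 + 4·14 + 4·0) = (-22, 112, 24)
w3 = Tw2 = (-42, 342, 632)
Tw3 = (964, 2338, 4064)
w3·Tw3 = (-42)·964 + 342·2338 + 632·4064 = 3327556; w3·w3 = (-42)·(-42) + 342·342 + 632·632 = 518152
λ ≈ 3327556/518152 = 6.42197

λ ≈ 6.42197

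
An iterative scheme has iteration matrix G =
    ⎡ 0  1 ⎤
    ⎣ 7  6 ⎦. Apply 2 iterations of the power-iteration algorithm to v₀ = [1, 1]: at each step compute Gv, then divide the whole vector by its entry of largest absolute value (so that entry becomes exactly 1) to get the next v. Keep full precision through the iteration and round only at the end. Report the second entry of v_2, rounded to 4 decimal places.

Gv0 = (1.00000, 13.00000); divide by 13.00000 → v1 = (0.07692, 1.00000)
Gv1 = (1.00000, 6.53846); divide by 6.53846 → v2 = (0.15294, 1.00000)
Requested entry of v2: 85/85 = 1.0000

1.0000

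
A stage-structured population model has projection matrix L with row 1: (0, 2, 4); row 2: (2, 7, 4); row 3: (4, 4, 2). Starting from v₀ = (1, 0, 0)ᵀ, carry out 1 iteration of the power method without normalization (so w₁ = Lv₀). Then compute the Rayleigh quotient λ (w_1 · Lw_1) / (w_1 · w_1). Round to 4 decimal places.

6.2000

w1 = Lv₀ = (0, 2, 4)
Lw1 = (20, 30, 16)
w1·Lw1 = 0·20 + 2·30 + 4·16 = 124; w1·w1 = 0·0 + 2·2 + 4·4 = 20
λ ≈ 124/20 = 6.2000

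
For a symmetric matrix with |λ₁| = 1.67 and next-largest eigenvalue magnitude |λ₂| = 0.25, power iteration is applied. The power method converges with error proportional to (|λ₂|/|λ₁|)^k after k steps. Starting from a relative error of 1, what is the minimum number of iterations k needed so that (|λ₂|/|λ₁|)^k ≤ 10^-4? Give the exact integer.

|λ₂/λ₁| = 0.25/1.67 = 0.14970
Need k ≥ ln(10^-4) / ln(0.14970) = -9.2103 / -1.8991 ≈ 4.850
Smallest integer k satisfying the bound: 5

5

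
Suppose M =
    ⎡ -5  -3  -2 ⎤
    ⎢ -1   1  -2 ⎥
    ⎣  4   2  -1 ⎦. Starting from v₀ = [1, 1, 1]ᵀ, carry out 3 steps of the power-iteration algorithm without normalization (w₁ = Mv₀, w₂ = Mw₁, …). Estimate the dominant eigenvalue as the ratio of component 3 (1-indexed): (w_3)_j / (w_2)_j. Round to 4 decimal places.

-4.6735

w1 = Mv₀ = ((-5)·1 + (-3)·1 + (-2)·1; (-1)·1 + 1·1 + (-2)·1; 4·1 + 2·1 + (-1)·1) = (-10, -2, 5)
w2 = Mw1 = ((-5)·(-10) + (-3)·(-2) + (-2)·5; (-1)·(-10) + 1·(-2) + (-2)·5; 4·(-10) + 2·(-2) + (-1)·5) = (46, -2, -49)
w3 = Mw2 = (-126, 50, 229)
Ratio at component: 229 / -49 = -4.6735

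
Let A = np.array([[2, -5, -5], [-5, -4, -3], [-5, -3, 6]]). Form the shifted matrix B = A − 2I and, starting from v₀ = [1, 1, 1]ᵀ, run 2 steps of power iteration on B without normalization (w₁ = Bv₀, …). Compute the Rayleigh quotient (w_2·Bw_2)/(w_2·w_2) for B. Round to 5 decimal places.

μ ≈ -10.54694

B = A − 2I has rows (0, -5, -5); (-5, -6, -3); (-5, -3, 4)
w1 = Bv₀ = (-10, -14, -4)
w2 = Bw1 = (90, 146, 76)
Bw2 = (-1110, -1554, -584)
w2·Bw2 = -371168; w2·w2 = 35192; μ ≈ -371168/35192 = -10.54694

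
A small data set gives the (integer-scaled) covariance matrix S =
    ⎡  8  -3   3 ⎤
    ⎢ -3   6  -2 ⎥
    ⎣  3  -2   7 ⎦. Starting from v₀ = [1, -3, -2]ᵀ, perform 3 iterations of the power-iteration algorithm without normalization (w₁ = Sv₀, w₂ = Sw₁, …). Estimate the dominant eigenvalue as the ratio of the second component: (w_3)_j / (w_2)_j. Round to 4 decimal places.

9.4880

w1 = Sv₀ = (8·1 + (-3)·(-3) + 3·(-2); (-3)·1 + 6·(-3) + (-2)·(-2); 3·1 + (-2)·(-3) + 7·(-2)) = (11, -17, -5)
w2 = Sw1 = (8·11 + (-3)·(-17) + 3·(-5); (-3)·11 + 6·(-17) + (-2)·(-5); 3·11 + (-2)·(-17) + 7·(-5)) = (124, -125, 32)
w3 = Sw2 = (1463, -1186, 846)
Ratio at component: -1186 / -125 = 9.4880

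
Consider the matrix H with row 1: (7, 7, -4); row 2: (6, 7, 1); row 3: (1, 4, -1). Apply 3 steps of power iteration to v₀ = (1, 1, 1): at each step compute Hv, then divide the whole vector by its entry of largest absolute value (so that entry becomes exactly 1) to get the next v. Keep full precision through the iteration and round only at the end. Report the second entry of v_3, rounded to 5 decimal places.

Hv0 = (10.000000, 14.000000, 4.000000); divide by 14.000000 → v1 = (0.714286, 1.000000, 0.285714)
Hv1 = (10.857143, 11.571429, 4.428571); divide by 11.571429 → v2 = (0.938272, 1.000000, 0.382716)
Hv2 = (12.037037, 13.012346, 4.555556); divide by 13.012346 → v3 = (0.925047, 1.000000, 0.350095)
Requested entry of v3: 2108/2108 = 1.00000

1.00000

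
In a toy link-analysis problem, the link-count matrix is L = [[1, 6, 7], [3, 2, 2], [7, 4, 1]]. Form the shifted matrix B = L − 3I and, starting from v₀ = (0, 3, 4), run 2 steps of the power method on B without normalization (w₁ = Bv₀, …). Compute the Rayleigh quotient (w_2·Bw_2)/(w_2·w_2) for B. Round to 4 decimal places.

B = L − 3I has rows (-2, 6, 7); (3, -1, 2); (7, 4, -2)
w1 = Bv₀ = (46, 5, 4)
w2 = Bw1 = (-34, 141, 334)
Bw2 = (3252, 425, -342)
w2·Bw2 = -164871; w2·w2 = 132593; μ ≈ -164871/132593 = -1.2434

μ ≈ -1.2434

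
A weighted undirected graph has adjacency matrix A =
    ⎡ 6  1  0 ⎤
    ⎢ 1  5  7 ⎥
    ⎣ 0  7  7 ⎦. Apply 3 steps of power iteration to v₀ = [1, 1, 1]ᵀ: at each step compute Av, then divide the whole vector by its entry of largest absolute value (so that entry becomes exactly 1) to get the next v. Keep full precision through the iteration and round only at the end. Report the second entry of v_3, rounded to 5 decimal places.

Av0 = (7.000000, 13.000000, 14.000000); divide by 14.000000 → v1 = (0.500000, 0.928571, 1.000000)
Av1 = (3.928571, 12.142857, 13.500000); divide by 13.500000 → v2 = (0.291005, 0.899471, 1.000000)
Av2 = (2.645503, 11.788360, 13.296296); divide by 13.296296 → v3 = (0.198965, 0.886590, 1.000000)
Requested entry of v3: 2228/2513 = 0.88659

0.88659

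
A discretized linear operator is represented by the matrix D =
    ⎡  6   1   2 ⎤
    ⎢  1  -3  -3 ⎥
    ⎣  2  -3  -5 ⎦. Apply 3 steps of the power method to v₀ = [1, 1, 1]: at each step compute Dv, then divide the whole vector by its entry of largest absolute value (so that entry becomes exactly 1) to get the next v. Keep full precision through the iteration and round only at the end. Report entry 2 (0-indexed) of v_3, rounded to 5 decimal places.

-0.94103

Dv0 = (9.000000, -5.000000, -6.000000); divide by 9.000000 → v1 = (1.000000, -0.555556, -0.666667)
Dv1 = (4.111111, 4.666667, 7.000000); divide by 7.000000 → v2 = (0.587302, 0.666667, 1.000000)
Dv2 = (6.190476, -4.412698, -5.825397); divide by 6.190476 → v3 = (1.000000, -0.712821, -0.941026)
Requested entry of v3: -367/390 = -0.94103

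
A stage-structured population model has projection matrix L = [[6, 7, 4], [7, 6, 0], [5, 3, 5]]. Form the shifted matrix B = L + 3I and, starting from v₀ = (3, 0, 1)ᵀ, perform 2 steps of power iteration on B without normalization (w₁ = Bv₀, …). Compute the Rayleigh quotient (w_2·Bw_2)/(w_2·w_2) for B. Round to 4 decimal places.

17.6530

B = L + 3I has rows (9, 7, 4); (7, 9, 0); (5, 3, 8)
w1 = Bv₀ = (9·3 + 7·0 + 4·1; 7·3 + 9·0 + 0·1; 5·3 + 3·0 + 8·1) = (31, 21, 23)
w2 = Bw1 = (9·31 + 7·21 + 4·23; 7·31 + 9·21 + 0·23; 5·31 + 3·21 + 8·23) = (518, 406, 402)
Bw2 = (9112, 7280, 7024)
w2·Bw2 = 10499344; w2·w2 = 594764; μ ≈ 10499344/594764 = 17.6530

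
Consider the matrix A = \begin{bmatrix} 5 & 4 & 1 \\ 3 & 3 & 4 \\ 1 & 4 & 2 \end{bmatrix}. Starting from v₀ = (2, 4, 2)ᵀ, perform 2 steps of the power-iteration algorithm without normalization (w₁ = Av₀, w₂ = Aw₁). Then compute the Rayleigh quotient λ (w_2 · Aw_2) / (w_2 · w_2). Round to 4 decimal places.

w1 = Av₀ = (28, 26, 22)
w2 = Aw1 = (266, 250, 176)
Aw2 = (2506, 2252, 1618)
w2·Aw2 = 266·2506 + 250·2252 + 176·1618 = 1514364; w2·w2 = 266·266 + 250·250 + 176·176 = 164232
λ ≈ 1514364/164232 = 9.2209

9.2209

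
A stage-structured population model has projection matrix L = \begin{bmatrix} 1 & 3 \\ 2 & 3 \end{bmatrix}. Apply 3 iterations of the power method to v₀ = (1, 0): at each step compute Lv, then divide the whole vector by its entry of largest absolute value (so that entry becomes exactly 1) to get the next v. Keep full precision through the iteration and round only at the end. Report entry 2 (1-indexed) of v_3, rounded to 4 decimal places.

Lv0 = (1.00000, 2.00000); divide by 2.00000 → v1 = (0.50000, 1.00000)
Lv1 = (3.50000, 4.00000); divide by 4.00000 → v2 = (0.87500, 1.00000)
Lv2 = (3.87500, 4.75000); divide by 4.75000 → v3 = (0.81579, 1.00000)
Requested entry of v3: 38/38 = 1.0000

1.0000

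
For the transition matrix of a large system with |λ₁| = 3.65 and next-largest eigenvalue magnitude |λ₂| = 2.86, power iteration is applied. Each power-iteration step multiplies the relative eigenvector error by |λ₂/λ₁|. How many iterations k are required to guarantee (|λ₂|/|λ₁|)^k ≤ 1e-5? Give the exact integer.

48

|λ₂/λ₁| = 2.86/3.65 = 0.78356
Need k ≥ ln(1e-5) / ln(0.78356) = -11.5129 / -0.2439 ≈ 47.202
Smallest integer k satisfying the bound: 48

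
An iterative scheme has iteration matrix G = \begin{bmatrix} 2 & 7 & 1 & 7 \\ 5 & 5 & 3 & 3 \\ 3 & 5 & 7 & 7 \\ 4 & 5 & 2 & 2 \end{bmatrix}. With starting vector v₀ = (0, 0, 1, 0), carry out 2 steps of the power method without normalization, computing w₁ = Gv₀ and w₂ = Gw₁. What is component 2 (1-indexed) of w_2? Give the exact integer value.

w1 = Gv₀ = (1, 3, 7, 2)
w2 = Gw1 = (44, 47, 81, 37)
The requested component of w2 is 47.

47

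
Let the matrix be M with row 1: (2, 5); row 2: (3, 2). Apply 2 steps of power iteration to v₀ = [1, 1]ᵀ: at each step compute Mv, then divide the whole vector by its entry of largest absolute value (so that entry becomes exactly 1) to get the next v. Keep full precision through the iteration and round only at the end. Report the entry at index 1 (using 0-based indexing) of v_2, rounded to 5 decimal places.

0.79487

Mv0 = (7.000000, 5.000000); divide by 7.000000 → v1 = (1.000000, 0.714286)
Mv1 = (5.571429, 4.428571); divide by 5.571429 → v2 = (1.000000, 0.794872)
Requested entry of v2: 31/39 = 0.79487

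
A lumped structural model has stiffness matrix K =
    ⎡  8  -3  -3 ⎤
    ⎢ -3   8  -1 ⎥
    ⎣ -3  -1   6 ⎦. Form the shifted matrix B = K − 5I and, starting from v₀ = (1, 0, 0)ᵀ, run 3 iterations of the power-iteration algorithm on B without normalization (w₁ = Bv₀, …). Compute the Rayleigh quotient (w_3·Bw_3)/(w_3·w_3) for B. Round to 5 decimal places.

B = K − 5I has rows (3, -3, -3); (-3, 3, -1); (-3, -1, 1)
w1 = Bv₀ = (3·1 + (-3)·0 + (-3)·0; (-3)·1 + 3·0 + (-1)·0; (-3)·1 + (-1)·0 + 1·0) = (3, -3, -3)
w2 = Bw1 = (3·3 + (-3)·(-3) + (-3)·(-3); (-3)·3 + 3·(-3) + (-1)·(-3); (-3)·3 + (-1)·(-3) + 1·(-3)) = (27, -15, -9)
w3 = Bw2 = (153, -117, -75)
Bw3 = (1035, -735, -417)
w3·Bw3 = 275625; w3·w3 = 42723; μ ≈ 275625/42723 = 6.45144

6.45144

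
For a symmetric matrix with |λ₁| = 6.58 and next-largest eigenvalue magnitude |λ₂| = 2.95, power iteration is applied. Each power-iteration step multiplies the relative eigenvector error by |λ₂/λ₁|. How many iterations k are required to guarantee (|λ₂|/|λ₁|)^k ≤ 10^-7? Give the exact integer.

21

|λ₂/λ₁| = 2.95/6.58 = 0.44833
Need k ≥ ln(10^-7) / ln(0.44833) = -16.1181 / -0.8022 ≈ 20.092
Smallest integer k satisfying the bound: 21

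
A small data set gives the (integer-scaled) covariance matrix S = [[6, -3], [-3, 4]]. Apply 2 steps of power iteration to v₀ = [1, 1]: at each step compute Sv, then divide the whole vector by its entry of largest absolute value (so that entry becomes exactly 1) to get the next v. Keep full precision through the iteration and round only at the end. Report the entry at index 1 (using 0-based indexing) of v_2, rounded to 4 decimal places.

Sv0 = (3.00000, 1.00000); divide by 3.00000 → v1 = (1.00000, 0.33333)
Sv1 = (5.00000, -1.66667); divide by 5.00000 → v2 = (1.00000, -0.33333)
Requested entry of v2: -5/15 = -0.3333

-0.3333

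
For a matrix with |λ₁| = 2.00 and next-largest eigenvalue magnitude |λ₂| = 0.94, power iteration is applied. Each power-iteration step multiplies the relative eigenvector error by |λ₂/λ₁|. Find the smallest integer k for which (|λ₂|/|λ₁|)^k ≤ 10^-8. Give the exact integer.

25

|λ₂/λ₁| = 0.94/2.00 = 0.47000
Need k ≥ ln(10^-8) / ln(0.47000) = -18.4207 / -0.7550 ≈ 24.398
Smallest integer k satisfying the bound: 25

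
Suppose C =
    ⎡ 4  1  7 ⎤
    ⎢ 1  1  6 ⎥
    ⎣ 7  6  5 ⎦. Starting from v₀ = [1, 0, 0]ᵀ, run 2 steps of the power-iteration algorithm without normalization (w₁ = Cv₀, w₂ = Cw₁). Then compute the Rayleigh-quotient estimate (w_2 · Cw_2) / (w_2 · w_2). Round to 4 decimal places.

λ ≈ 13.4482

w1 = Cv₀ = (4·1 + 1·0 + 7·0; 1·1 + 1·0 + 6·0; 7·1 + 6·0 + 5·0) = (4, 1, 7)
w2 = Cw1 = (4·4 + 1·1 + 7·7; 1·4 + 1·1 + 6·7; 7·4 + 6·1 + 5·7) = (66, 47, 69)
Cw2 = (794, 527, 1089)
w2·Cw2 = 66·794 + 47·527 + 69·1089 = 152314; w2·w2 = 66·66 + 47·47 + 69·69 = 11326
λ ≈ 152314/11326 = 13.4482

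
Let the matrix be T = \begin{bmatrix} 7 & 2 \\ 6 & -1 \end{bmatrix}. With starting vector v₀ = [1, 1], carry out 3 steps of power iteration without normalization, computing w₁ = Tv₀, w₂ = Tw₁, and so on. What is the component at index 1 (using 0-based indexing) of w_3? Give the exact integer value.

w1 = Tv₀ = (9, 5)
w2 = Tw1 = (73, 49)
w3 = Tw2 = (609, 389)
The requested component of w3 is 389.

389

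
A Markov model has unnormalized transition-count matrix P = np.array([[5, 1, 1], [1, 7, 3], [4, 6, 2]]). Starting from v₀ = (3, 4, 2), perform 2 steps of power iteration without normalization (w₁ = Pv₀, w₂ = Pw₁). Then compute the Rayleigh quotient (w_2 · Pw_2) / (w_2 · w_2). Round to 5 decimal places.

λ ≈ 10.14285

w1 = Pv₀ = (21, 37, 40)
w2 = Pw1 = (182, 400, 386)
Pw2 = (1696, 4140, 3900)
w2·Pw2 = 182·1696 + 400·4140 + 386·3900 = 3470072; w2·w2 = 182·182 + 400·400 + 386·386 = 342120
λ ≈ 3470072/342120 = 10.14285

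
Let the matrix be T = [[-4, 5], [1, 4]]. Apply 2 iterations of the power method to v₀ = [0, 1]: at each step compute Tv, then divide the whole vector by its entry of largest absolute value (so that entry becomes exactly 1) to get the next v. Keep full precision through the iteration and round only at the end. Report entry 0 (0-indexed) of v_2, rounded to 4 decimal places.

0.0000

Tv0 = (5.00000, 4.00000); divide by 5.00000 → v1 = (1.00000, 0.80000)
Tv1 = (0.00000, 4.20000); divide by 4.20000 → v2 = (0.00000, 1.00000)
Requested entry of v2: 0/21 = 0.0000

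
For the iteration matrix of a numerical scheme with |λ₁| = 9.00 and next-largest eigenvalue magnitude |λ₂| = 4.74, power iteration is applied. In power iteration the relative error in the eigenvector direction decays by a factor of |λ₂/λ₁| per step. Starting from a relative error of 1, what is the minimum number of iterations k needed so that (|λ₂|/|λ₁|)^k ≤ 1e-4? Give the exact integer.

15

|λ₂/λ₁| = 4.74/9.00 = 0.52667
Need k ≥ ln(1e-4) / ln(0.52667) = -9.2103 / -0.6412 ≈ 14.365
Smallest integer k satisfying the bound: 15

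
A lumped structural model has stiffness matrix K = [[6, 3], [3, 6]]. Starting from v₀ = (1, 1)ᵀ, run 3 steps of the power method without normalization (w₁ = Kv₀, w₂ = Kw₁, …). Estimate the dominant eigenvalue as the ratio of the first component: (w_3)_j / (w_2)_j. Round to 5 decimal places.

w1 = Kv₀ = (9, 9)
w2 = Kw1 = (81, 81)
w3 = Kw2 = (729, 729)
Ratio at component: 729 / 81 = 9.00000

λ ≈ 9.00000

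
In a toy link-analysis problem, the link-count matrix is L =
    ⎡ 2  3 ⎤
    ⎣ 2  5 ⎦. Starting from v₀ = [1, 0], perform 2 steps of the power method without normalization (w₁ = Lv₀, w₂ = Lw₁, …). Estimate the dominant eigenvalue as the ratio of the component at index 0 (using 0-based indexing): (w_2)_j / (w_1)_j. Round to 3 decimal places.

λ ≈ 5.000

w1 = Lv₀ = (2·1 + 3·0; 2·1 + 5·0) = (2, 2)
w2 = Lw1 = (2·2 + 3·2; 2·2 + 5·2) = (10, 14)
Ratio at component: 10 / 2 = 5.000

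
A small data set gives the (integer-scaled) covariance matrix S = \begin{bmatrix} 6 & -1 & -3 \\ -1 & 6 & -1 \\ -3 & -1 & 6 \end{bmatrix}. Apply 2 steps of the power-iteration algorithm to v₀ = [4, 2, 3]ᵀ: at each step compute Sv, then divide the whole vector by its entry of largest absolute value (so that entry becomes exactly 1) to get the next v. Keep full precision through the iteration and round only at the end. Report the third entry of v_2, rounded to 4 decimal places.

Sv0 = (13.00000, 5.00000, 4.00000); divide by 13.00000 → v1 = (1.00000, 0.38462, 0.30769)
Sv1 = (4.69231, 1.00000, -1.53846); divide by 4.69231 → v2 = (1.00000, 0.21311, -0.32787)
Requested entry of v2: -20/61 = -0.3279

-0.3279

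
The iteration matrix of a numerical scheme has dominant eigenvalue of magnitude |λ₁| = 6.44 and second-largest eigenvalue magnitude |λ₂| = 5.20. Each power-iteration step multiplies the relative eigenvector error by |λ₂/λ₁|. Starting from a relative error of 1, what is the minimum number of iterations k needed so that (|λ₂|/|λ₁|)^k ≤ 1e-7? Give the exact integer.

76

|λ₂/λ₁| = 5.20/6.44 = 0.80745
Need k ≥ ln(1e-7) / ln(0.80745) = -16.1181 / -0.2139 ≈ 75.364
Smallest integer k satisfying the bound: 76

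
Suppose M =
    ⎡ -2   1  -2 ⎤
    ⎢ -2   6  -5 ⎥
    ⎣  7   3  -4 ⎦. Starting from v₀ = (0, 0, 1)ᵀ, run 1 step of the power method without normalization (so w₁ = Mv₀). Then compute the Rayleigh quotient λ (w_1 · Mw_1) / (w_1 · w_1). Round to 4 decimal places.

w1 = Mv₀ = (-2, -5, -4)
Mw1 = (7, -6, -13)
w1·Mw1 = (-2)·7 + (-5)·(-6) + (-4)·(-13) = 68; w1·w1 = (-2)·(-2) + (-5)·(-5) + (-4)·(-4) = 45
λ ≈ 68/45 = 1.5111

λ ≈ 1.5111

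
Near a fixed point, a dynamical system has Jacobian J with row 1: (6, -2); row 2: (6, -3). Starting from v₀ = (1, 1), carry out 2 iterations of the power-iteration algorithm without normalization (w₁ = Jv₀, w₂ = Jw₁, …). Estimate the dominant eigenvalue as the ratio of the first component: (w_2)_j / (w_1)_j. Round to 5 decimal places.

4.50000

w1 = Jv₀ = (4, 3)
w2 = Jw1 = (18, 15)
Ratio at component: 18 / 4 = 4.50000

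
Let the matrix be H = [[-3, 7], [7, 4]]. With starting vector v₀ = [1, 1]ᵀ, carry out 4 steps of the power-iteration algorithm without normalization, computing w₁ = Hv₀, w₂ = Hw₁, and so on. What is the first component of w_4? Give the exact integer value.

w1 = Hv₀ = ((-3)·1 + 7·1; 7·1 + 4·1) = (4, 11)
w2 = Hw1 = ((-3)·4 + 7·11; 7·4 + 4·11) = (65, 72)
w3 = Hw2 = (309, 743)
w4 = Hw3 = (4274, 5135)
The requested component of w4 is 4274.

4274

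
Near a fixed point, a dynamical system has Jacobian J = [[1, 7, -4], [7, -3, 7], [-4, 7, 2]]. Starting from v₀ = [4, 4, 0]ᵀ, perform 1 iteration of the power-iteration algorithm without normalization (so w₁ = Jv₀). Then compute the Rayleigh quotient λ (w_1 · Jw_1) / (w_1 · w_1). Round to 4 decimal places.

w1 = Jv₀ = (32, 16, 12)
Jw1 = (96, 260, 8)
w1·Jw1 = 32·96 + 16·260 + 12·8 = 7328; w1·w1 = 32·32 + 16·16 + 12·12 = 1424
λ ≈ 7328/1424 = 5.1461

λ ≈ 5.1461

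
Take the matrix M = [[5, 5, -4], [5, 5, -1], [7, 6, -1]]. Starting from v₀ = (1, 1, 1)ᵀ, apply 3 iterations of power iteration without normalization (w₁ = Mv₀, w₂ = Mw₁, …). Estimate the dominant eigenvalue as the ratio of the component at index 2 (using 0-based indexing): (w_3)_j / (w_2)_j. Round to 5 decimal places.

5.75000

w1 = Mv₀ = (6, 9, 12)
w2 = Mw1 = (27, 63, 84)
w3 = Mw2 = (114, 366, 483)
Ratio at component: 483 / 84 = 5.75000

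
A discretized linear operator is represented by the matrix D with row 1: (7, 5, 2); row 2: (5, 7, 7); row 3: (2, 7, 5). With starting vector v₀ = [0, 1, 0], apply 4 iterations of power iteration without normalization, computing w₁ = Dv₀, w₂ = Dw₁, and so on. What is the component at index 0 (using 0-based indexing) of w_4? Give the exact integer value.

22430

w1 = Dv₀ = (5, 7, 7)
w2 = Dw1 = (84, 123, 94)
w3 = Dw2 = (1391, 1939, 1499)
w4 = Dw3 = (22430, 31021, 23850)
The requested component of w4 is 22430.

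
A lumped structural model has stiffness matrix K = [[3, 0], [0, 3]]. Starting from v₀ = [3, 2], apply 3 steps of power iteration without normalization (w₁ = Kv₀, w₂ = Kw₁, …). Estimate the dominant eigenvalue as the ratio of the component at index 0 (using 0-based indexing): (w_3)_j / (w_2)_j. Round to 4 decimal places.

3.0000

w1 = Kv₀ = (3·3 + 0·2; 0·3 + 3·2) = (9, 6)
w2 = Kw1 = (3·9 + 0·6; 0·9 + 3·6) = (27, 18)
w3 = Kw2 = (81, 54)
Ratio at component: 81 / 27 = 3.0000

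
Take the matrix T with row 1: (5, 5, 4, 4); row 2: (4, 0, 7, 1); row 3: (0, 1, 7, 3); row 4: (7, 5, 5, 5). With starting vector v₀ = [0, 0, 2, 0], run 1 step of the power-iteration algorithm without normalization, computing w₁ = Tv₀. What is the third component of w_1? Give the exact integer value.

w1 = Tv₀ = (5·0 + 5·0 + 4·2 + 4·0; 4·0 + 0·0 + 7·2 + 1·0; 0·0 + 1·0 + 7·2 + 3·0; 7·0 + 5·0 + 5·2 + 5·0) = (8, 14, 14, 10)
The requested component of w1 is 14.

14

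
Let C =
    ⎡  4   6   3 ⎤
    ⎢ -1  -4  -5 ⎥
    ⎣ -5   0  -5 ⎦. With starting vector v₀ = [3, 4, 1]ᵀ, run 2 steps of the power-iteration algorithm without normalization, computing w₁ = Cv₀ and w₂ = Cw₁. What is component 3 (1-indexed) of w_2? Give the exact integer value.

-95

w1 = Cv₀ = (4·3 + 6·4 + 3·1; (-1)·3 + (-4)·4 + (-5)·1; (-5)·3 + 0·4 + (-5)·1) = (39, -24, -20)
w2 = Cw1 = (4·39 + 6·(-24) + 3·(-20); (-1)·39 + (-4)·(-24) + (-5)·(-20); (-5)·39 + 0·(-24) + (-5)·(-20)) = (-48, 157, -95)
The requested component of w2 is -95.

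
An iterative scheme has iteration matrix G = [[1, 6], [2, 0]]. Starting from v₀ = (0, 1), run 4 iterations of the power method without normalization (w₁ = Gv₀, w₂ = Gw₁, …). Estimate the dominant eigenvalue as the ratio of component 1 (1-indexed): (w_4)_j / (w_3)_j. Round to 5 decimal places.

w1 = Gv₀ = (1·0 + 6·1; 2·0 + 0·1) = (6, 0)
w2 = Gw1 = (1·6 + 6·0; 2·6 + 0·0) = (6, 12)
w3 = Gw2 = (78, 12)
w4 = Gw3 = (150, 156)
Ratio at component: 150 / 78 = 1.92308

λ ≈ 1.92308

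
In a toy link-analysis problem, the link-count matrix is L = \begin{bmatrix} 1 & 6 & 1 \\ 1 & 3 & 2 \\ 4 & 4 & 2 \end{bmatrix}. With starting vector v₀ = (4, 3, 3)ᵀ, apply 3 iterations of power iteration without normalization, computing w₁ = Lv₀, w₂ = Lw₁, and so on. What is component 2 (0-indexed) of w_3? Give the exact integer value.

1780

w1 = Lv₀ = (1·4 + 6·3 + 1·3; 1·4 + 3·3 + 2·3; 4·4 + 4·3 + 2·3) = (25, 19, 34)
w2 = Lw1 = (1·25 + 6·19 + 1·34; 1·25 + 3·19 + 2·34; 4·25 + 4·19 + 2·34) = (173, 150, 244)
w3 = Lw2 = (1317, 1111, 1780)
The requested component of w3 is 1780.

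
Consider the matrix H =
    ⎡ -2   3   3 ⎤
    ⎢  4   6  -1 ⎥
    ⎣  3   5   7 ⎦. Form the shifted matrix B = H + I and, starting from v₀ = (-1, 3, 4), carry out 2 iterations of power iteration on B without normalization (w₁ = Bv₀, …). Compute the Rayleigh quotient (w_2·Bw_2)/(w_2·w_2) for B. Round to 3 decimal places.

10.248

B = H + I has rows (-1, 3, 3); (4, 7, -1); (3, 5, 8)
w1 = Bv₀ = (22, 13, 44)
w2 = Bw1 = (149, 135, 483)
Bw2 = (1705, 1058, 4986)
w2·Bw2 = 2805113; w2·w2 = 273715; μ ≈ 2805113/273715 = 10.248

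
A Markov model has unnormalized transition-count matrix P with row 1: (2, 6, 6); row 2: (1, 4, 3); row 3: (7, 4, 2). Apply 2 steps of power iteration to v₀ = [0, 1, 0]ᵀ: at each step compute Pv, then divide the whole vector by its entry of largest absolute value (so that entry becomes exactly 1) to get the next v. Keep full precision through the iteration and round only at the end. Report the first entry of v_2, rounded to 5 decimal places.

0.90909

Pv0 = (6.000000, 4.000000, 4.000000); divide by 6.000000 → v1 = (1.000000, 0.666667, 0.666667)
Pv1 = (10.000000, 5.666667, 11.000000); divide by 11.000000 → v2 = (0.909091, 0.515152, 1.000000)
Requested entry of v2: 60/66 = 0.90909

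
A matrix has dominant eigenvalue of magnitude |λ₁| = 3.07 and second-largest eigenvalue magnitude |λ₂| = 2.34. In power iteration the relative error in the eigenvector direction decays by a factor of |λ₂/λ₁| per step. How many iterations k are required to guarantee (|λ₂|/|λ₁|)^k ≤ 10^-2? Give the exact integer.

|λ₂/λ₁| = 2.34/3.07 = 0.76221
Need k ≥ ln(10^-2) / ln(0.76221) = -4.6052 / -0.2715 ≈ 16.960
Smallest integer k satisfying the bound: 17

17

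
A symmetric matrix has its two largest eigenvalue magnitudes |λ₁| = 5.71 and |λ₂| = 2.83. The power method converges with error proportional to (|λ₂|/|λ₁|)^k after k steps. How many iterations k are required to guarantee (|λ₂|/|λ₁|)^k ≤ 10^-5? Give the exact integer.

|λ₂/λ₁| = 2.83/5.71 = 0.49562
Need k ≥ ln(10^-5) / ln(0.49562) = -11.5129 / -0.7019 ≈ 16.402
Smallest integer k satisfying the bound: 17

17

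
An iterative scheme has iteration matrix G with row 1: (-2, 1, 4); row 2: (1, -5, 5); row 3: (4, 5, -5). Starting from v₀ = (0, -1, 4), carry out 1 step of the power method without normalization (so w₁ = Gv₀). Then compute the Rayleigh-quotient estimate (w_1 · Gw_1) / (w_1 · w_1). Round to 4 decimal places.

w1 = Gv₀ = ((-2)·0 + 1·(-1) + 4·4; 1·0 + (-5)·(-1) + 5·4; 4·0 + 5·(-1) + (-5)·4) = (15, 25, -25)
Gw1 = (-105, -235, 310)
w1·Gw1 = 15·(-105) + 25·(-235) + (-25)·310 = -15200; w1·w1 = 15·15 + 25·25 + (-25)·(-25) = 1475
λ ≈ -15200/1475 = -10.3051

-10.3051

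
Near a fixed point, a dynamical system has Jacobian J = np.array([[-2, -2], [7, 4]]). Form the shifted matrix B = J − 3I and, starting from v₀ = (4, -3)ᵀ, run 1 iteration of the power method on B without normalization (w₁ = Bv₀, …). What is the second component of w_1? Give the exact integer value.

B = J − 3I has rows (-5, -2); (7, 1)
w1 = Bv₀ = ((-5)·4 + (-2)·(-3); 7·4 + 1·(-3)) = (-14, 25)
Requested component of w1: 25

25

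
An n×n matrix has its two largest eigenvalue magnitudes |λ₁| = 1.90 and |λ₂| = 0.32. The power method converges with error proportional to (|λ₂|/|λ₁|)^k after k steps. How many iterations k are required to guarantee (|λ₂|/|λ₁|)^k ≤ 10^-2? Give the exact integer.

3

|λ₂/λ₁| = 0.32/1.90 = 0.16842
Need k ≥ ln(10^-2) / ln(0.16842) = -4.6052 / -1.7813 ≈ 2.585
Smallest integer k satisfying the bound: 3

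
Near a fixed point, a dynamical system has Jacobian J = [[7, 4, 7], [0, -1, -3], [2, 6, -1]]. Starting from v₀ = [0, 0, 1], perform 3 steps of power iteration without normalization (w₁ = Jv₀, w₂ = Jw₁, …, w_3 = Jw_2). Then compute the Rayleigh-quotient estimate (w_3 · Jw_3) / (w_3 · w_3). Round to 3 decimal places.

w1 = Jv₀ = (7, -3, -1)
w2 = Jw1 = (30, 6, -3)
w3 = Jw2 = (213, 3, 99)
Jw3 = (2196, -300, 345)
w3·Jw3 = 213·2196 + 3·(-300) + 99·345 = 501003; w3·w3 = 213·213 + 3·3 + 99·99 = 55179
λ ≈ 501003/55179 = 9.080

9.080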